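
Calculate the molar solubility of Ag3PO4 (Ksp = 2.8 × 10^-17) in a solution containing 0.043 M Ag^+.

Ag3PO4(s) ⇌ 3 Ag^+ + PO4^3-
Ksp = [Ag^+]^3[PO4^3-]
Let s be the molar solubility in this solution. [Ag^+] = 0.043 + 3s ≈ 0.043, [PO4^3-] = s (Ksp is small, so little additional dissolves).
Ksp ≈ (0.043)^3 × s
s = 3.5 × 10^-13 M
Check: 3s = 1.1 × 10^-12 ≪ 0.043, so the approximation is valid.

3.5 x 10^-13 M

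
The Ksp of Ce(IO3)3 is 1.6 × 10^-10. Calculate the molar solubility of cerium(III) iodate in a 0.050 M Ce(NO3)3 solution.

Ce(IO3)3(s) <=> Ce^3+(aq) + 3 IO3^-(aq)
Ksp = [Ce^3+][IO3^-]^3
Let s = moles of Ce(IO3)3 that dissolve per litre. [Ce^3+] = 0.050 + s ≈ 0.050, [IO3^-] = 3s (common-ion effect: Ce^3+ is already 0.050 M).
Ksp ≈ 0.050 × (3s)^3
s = 4.9 × 10^-4 M
Check: s = 4.9 × 10^-4 ≪ 0.050, so the approximation is valid.

s = 4.9 × 10^-4 M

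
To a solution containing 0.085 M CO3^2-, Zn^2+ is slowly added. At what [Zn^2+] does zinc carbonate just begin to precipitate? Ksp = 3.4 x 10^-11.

ZnCO3(s) ⇌ Zn^2+(aq) + CO3^2-(aq)
Ksp = [Zn^2+][CO3^2-]
Precipitation begins when Q = Ksp. With [CO3^2-] = 0.085 M:
3.4 x 10^-11 = (0.085) × [Zn^2+]
[Zn^2+] = (3.4 x 10^-11 / 8.5 x 10^-2) = 4.0 x 10^-10 M

4.0e-10 M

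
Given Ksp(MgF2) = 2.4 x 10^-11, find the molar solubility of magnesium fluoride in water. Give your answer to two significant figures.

MgF2(s) <=> Mg^2+(aq) + 2 F^-(aq)
Ksp = [Mg^2+][F^-]^2
With molar solubility s: [Mg^2+] = s, [F^-] = 2s.
So Ksp = s × (2s)^2 = 4s^3
s = (2.4 x 10^-11 / 4)^(1/3) = 1.8 × 10^-4 M

s ≈ 1.8 x 10^-4 M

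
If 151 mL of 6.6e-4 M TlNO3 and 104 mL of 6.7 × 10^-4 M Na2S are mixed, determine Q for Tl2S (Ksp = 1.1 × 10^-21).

4.2 × 10^-11

Total volume = 151 + 104 = 255 mL.
[Tl^+] = 6.6 × 10^-4 × (151/255) = 3.91 × 10^-4 M
[S^2-] = 6.7 × 10^-4 × (104/255) = 2.73 × 10^-4 M
Tl2S(s) <=> 2 Tl^+(aq) + S^2-(aq), so Q = [Tl^+]^2[S^2-]
Q = (3.91 × 10^-4)^2(2.73 × 10^-4) = 4.2 × 10^-11
Q > Ksp, so Tl2S will precipitate.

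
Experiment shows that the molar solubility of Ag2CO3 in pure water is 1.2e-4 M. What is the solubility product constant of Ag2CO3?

Ag2CO3(s) ⇌ 2 Ag^+(aq) + CO3^2-(aq)
For each mole of Ag2CO3 that dissolves: [Ag^+] = 2s, [CO3^2-] = s.
Ksp = [Ag^+]^2[CO3^2-]
So Ksp = (2s)^2 × s = 4s^3
Ksp = 4 × (1.2 × 10^-4)^3 = 6.9 × 10^-12

Ksp = 6.9e-12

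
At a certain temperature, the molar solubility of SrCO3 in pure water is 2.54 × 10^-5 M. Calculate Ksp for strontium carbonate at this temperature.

SrCO3(s) <=> Sr^2+ + CO3^2-
For each mole of SrCO3 that dissolves: [Sr^2+] = s, [CO3^2-] = s.
Ksp = [Sr^2+][CO3^2-]
Ksp = s × s = s^2
Ksp = (2.54 × 10^-5)^2 = 6.45 × 10^-10

Ksp ≈ 6.45e-10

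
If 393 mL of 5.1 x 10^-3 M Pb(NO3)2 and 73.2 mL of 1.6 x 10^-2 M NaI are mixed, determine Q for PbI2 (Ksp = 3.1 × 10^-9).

Total volume = 393 + 73.2 = 466.2 mL.
[Pb^2+] = 5.1 × 10^-3 × (393/466.2) = 4.30 × 10^-3 M
[I^-] = 1.6 × 10^-2 × (73.2/466.2) = 2.51 × 10^-3 M
PbI2(s) ⇌ Pb^2+(aq) + 2 I^-(aq), so Q = [Pb^2+][I^-]^2
Q = (4.30 x 10^-3)(2.51 × 10^-3)^2 = 2.7 × 10^-8
Q > Ksp, so PbI2 will precipitate.

Q ≈ 2.7e-8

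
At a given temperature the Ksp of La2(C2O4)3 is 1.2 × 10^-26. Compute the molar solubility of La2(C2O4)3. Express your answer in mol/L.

La2(C2O4)3(s) ⇌ 2 La^3+ + 3 C2O4^2-
Ksp = [La^3+]^2[C2O4^2-]^3
Let s = molar solubility. Then [La^3+] = 2s and [C2O4^2-] = 3s.
Substituting: Ksp = (2s)^2(3s)^3 = 108s^5
s^5 = 1.2 × 10^-26 / 108, so s = 2.6 × 10^-6 M

s = 2.6e-6 M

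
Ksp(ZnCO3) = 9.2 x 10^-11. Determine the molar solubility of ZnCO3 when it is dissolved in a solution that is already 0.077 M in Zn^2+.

1.2e-9 M

ZnCO3(s) ⇌ Zn^2+(aq) + CO3^2-(aq)
Ksp = [Zn^2+][CO3^2-]
Let s be the molar solubility in this solution. [Zn^2+] = 0.077 + s ≈ 0.077, [CO3^2-] = s (Ksp is small, so little additional dissolves).
Ksp ≈ 0.077 × s
s = 1.2 × 10^-9 M
Check: s = 1.2 × 10^-9 ≪ 0.077, so the approximation is valid.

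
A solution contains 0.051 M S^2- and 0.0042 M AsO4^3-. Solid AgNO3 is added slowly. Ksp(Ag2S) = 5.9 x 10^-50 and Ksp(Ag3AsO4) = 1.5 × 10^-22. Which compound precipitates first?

Precipitation of each salt starts when its ion product equals its Ksp.
For Ag2S: 5.9 x 10^-50 = 0.051 × [Ag^+]^2  ⇒  [Ag^+] = 1.1 × 10^-24 M.
For Ag3AsO4: 1.5 × 10^-22 = 0.0042 × [Ag^+]^3  ⇒  [Ag^+] = 3.3 x 10^-7 M.
The salt with the lower threshold [Ag^+] precipitates first: Ag2S.

Ag2S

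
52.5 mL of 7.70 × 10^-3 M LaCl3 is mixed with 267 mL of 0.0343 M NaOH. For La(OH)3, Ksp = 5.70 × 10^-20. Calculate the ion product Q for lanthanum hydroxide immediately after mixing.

Total volume = 52.5 + 267 = 319.5 mL.
[La^3+] = 7.70 × 10^-3 × (52.5/319.5) = 1.265 x 10^-3 M
[OH^-] = 3.43 x 10^-2 × (267/319.5) = 2.866 × 10^-2 M
La(OH)3(s) ⇌ La^3+ + 3 OH^-, so Q = [La^3+][OH^-]^3
Q = (1.265 × 10^-3)(2.866 x 10^-2)^3 = 2.98 × 10^-8
Q > Ksp, so La(OH)3 will precipitate.

2.98 × 10^-8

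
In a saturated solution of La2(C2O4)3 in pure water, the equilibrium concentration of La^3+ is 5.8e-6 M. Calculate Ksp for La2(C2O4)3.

Ksp ≈ 2.2 × 10^-26

La2(C2O4)3(s) ⇌ 2 La^3+(aq) + 3 C2O4^2-(aq)
Stoichiometry gives [C2O4^2-] = (3/2)[La^3+] = 8.70 × 10^-6 M.
Ksp = [La^3+]^2[C2O4^2-]^3
Ksp = (5.8 × 10^-6)^2 × (8.70 × 10^-6)^3 = 2.2 × 10^-26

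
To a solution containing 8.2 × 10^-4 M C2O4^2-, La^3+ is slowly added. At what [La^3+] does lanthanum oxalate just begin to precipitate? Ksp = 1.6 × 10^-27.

La2(C2O4)3(s) <=> 2 La^3+(aq) + 3 C2O4^2-(aq)
Ksp = [La^3+]^2[C2O4^2-]^3
Precipitation begins when Q = Ksp. With [C2O4^2-] = 8.2 × 10^-4 M:
1.6 × 10^-27 = (8.2 × 10^-4)^3 × [La^3+]^2
[La^3+] = (1.6 × 10^-27 / 5.51 x 10^-10)^(1/2) = 1.7 x 10^-9 M

[La^3+] ≈ 1.7e-9 M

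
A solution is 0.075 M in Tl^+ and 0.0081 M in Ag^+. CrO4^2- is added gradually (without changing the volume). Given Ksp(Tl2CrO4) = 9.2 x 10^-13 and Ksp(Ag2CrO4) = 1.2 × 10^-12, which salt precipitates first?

Precipitation of each salt starts when its ion product equals its Ksp.
For Tl2CrO4: 9.2 x 10^-13 = (0.075)^2 × [CrO4^2-]  ⇒  [CrO4^2-] = 1.6 × 10^-10 M.
For Ag2CrO4: 1.2 × 10^-12 = (0.0081)^2 × [CrO4^2-]  ⇒  [CrO4^2-] = 1.8 × 10^-8 M.
The salt with the lower threshold [CrO4^2-] precipitates first: Tl2CrO4.

Tl2CrO4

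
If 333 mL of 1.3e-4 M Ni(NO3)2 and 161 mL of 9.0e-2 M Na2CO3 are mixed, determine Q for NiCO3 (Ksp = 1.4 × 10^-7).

Q = 2.6 × 10^-6

Total volume = 333 + 161 = 494 mL.
[Ni^2+] = 1.3 × 10^-4 × (333/494) = 8.76 × 10^-5 M
[CO3^2-] = 9.0 × 10^-2 × (161/494) = 2.93 x 10^-2 M
NiCO3(s) ⇌ Ni^2+ + CO3^2-, so Q = [Ni^2+][CO3^2-]
Q = (8.76 × 10^-5)(2.93 × 10^-2) = 2.6 × 10^-6
Q > Ksp, so NiCO3 will precipitate.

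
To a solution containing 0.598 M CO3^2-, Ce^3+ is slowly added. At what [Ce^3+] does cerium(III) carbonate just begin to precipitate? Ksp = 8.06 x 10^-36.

Ce2(CO3)3(s) ⇌ 2 Ce^3+ + 3 CO3^2-
Ksp = [Ce^3+]^2[CO3^2-]^3
Precipitation begins when Q = Ksp. With [CO3^2-] = 0.598 M:
8.06 x 10^-36 = (0.598)^3 × [Ce^3+]^2
[Ce^3+] = (8.06 x 10^-36 / 2.138 × 10^-1)^(1/2) = 6.14 x 10^-18 M

[Ce^3+] ≈ 6.14e-18 M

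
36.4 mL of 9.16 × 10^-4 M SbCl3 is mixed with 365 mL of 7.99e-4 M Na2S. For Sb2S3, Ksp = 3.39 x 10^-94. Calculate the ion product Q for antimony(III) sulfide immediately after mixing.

Total volume = 36.4 + 365 = 401.4 mL.
[Sb^3+] = 9.16 x 10^-4 × (36.4/401.4) = 8.307 × 10^-5 M
[S^2-] = 7.99 × 10^-4 × (365/401.4) = 7.265 x 10^-4 M
Sb2S3(s) <=> 2 Sb^3+ + 3 S^2-, so Q = [Sb^3+]^2[S^2-]^3
Q = (8.307 × 10^-5)^2(7.265 x 10^-4)^3 = 2.65 x 10^-18
Q > Ksp, so Sb2S3 will precipitate.

Q = 2.65 x 10^-18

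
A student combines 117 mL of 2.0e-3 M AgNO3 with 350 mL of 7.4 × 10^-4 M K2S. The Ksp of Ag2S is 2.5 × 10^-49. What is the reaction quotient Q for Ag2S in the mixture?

Total volume = 117 + 350 = 467 mL.
[Ag^+] = 2.0 x 10^-3 × (117/467) = 5.01 × 10^-4 M
[S^2-] = 7.4 × 10^-4 × (350/467) = 5.55 x 10^-4 M
Ag2S(s) <=> 2 Ag^+(aq) + S^2-(aq), so Q = [Ag^+]^2[S^2-]
Q = (5.01 x 10^-4)^2(5.55 x 10^-4) = 1.4 × 10^-10
Q > Ksp, so Ag2S will precipitate.

Q = 1.4e-10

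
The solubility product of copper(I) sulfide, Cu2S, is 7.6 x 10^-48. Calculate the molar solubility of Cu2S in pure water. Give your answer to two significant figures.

s = 1.2 × 10^-16 M

Cu2S(s) ⇌ 2 Cu^+ + S^2-
Ksp = [Cu^+]^2[S^2-]
For each mole of Cu2S that dissolves: [Cu^+] = 2s, [S^2-] = s.
So Ksp = (2s)^2 × s = 4s^3
s = (7.6 x 10^-48 / 4)^(1/3) = 1.2 × 10^-16 M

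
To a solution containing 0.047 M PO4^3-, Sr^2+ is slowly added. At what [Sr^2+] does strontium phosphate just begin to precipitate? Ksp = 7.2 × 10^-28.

Sr3(PO4)2(s) <=> 3 Sr^2+ + 2 PO4^3-
Ksp = [Sr^2+]^3[PO4^3-]^2
Precipitation begins when Q = Ksp. With [PO4^3-] = 0.047 M:
7.2 × 10^-28 = (0.047)^2 × [Sr^2+]^3
[Sr^2+] = (7.2 × 10^-28 / 2.21 × 10^-3)^(1/3) = 6.9 × 10^-9 M

[Sr^2+] = 6.9 × 10^-9 M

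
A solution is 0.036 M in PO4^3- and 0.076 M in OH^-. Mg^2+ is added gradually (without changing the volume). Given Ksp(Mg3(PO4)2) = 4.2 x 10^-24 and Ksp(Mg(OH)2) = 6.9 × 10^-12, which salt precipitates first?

Precipitation of each salt starts when its ion product equals its Ksp.
For Mg3(PO4)2: 4.2 x 10^-24 = (0.036)^2 × [Mg^2+]^3  ⇒  [Mg^2+] = 1.5 × 10^-7 M.
For Mg(OH)2: 6.9 × 10^-12 = (0.076)^2 × [Mg^2+]  ⇒  [Mg^2+] = 1.2 x 10^-9 M.
The salt with the lower threshold [Mg^2+] precipitates first: Mg(OH)2.

Mg(OH)2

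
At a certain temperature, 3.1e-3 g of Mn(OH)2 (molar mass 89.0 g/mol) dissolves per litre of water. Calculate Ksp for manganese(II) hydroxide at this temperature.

Molar solubility s = (3.1 x 10^-3 g/L) / (89.0 g/mol) = 3.48 × 10^-5 M.
Mn(OH)2(s) ⇌ Mn^2+(aq) + 2 OH^-(aq)
If s mol/L of Mn(OH)2 dissolves, [Mn^2+] = s and [OH^-] = 2s.
Ksp = [Mn^2+][OH^-]^2
So Ksp = s × (2s)^2 = 4s^3
With s = 3.48 × 10^-5: Ksp = 1.7 × 10^-13

Ksp = 1.7e-13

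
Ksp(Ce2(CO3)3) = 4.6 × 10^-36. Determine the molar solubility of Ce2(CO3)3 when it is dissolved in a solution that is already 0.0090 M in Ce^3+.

Ce2(CO3)3(s) ⇌ 2 Ce^3+ + 3 CO3^2-
Ksp = [Ce^3+]^2[CO3^2-]^3
Let s = moles of Ce2(CO3)3 that dissolve per litre. [Ce^3+] = 0.0090 + 2s ≈ 0.0090, [CO3^2-] = 3s (common-ion effect: Ce^3+ is already 0.0090 M).
Ksp ≈ (0.0090)^2 × (3s)^3
s = 1.3 × 10^-11 M
Check: 2s = 2.6 × 10^-11 ≪ 0.0090, so the approximation is valid.

1.3 × 10^-11 M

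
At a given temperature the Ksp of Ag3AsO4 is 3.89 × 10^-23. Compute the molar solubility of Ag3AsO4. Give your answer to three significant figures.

s ≈ 1.10 x 10^-6 M

Ag3AsO4(s) ⇌ 3 Ag^+(aq) + AsO4^3-(aq)
Ksp = [Ag^+]^3[AsO4^3-]
For each mole of Ag3AsO4 that dissolves: [Ag^+] = 3s, [AsO4^3-] = s.
Substituting: Ksp = (3s)^3s = 27s^4
s = (3.89 × 10^-23 / 27)^(1/4) = 1.10 x 10^-6 M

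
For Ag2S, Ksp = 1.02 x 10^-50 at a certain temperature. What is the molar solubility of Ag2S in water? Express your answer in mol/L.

Ag2S(s) ⇌ 2 Ag^+ + S^2-
Ksp = [Ag^+]^2[S^2-]
Let s = molar solubility. Then [Ag^+] = 2s and [S^2-] = s.
Ksp = (2s)^2s = 4s^3
s^3 = 1.02 x 10^-50 / 4, so s = 1.37 × 10^-17 M

s = 1.37e-17 M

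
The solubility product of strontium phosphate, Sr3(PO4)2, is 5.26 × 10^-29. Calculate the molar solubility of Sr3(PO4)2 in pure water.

Sr3(PO4)2(s) ⇌ 3 Sr^2+ + 2 PO4^3-
Ksp = [Sr^2+]^3[PO4^3-]^2
With molar solubility s: [Sr^2+] = 3s, [PO4^3-] = 2s.
Substituting: Ksp = (3s)^3(2s)^2 = 108s^5
s = (5.26 × 10^-29 / 108)^(1/5) = 8.66 x 10^-7 M

8.66e-7 M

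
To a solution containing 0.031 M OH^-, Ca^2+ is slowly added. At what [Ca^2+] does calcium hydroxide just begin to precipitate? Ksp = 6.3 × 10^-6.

[Ca^2+] ≈ 6.6 × 10^-3 M

Ca(OH)2(s) ⇌ Ca^2+(aq) + 2 OH^-(aq)
Ksp = [Ca^2+][OH^-]^2
Precipitation begins when Q = Ksp. With [OH^-] = 0.031 M:
6.3 × 10^-6 = (0.031)^2 × [Ca^2+]
[Ca^2+] = (6.3 × 10^-6 / 9.61 × 10^-4) = 6.6 x 10^-3 M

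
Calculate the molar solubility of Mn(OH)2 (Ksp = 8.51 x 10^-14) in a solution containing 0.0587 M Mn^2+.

Mn(OH)2(s) ⇌ Mn^2+ + 2 OH^-
Ksp = [Mn^2+][OH^-]^2
Let s = moles of Mn(OH)2 that dissolve per litre. [Mn^2+] = 0.0587 + s ≈ 0.0587, [OH^-] = 2s (since the Mn^2+ already present dominates).
Ksp ≈ 0.0587 × (2s)^2
s = 6.02 × 10^-7 M
Check: s = 6.0 × 10^-7 ≪ 0.0587, so the approximation is valid.

6.02 × 10^-7 M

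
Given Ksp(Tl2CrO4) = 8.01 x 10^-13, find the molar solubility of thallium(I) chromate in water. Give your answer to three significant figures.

5.85e-5 M

Tl2CrO4(s) ⇌ 2 Tl^+(aq) + CrO4^2-(aq)
Ksp = [Tl^+]^2[CrO4^2-]
Let s = molar solubility. Then [Tl^+] = 2s and [CrO4^2-] = s.
So Ksp = (2s)^2 × s = 4s^3
s = (8.01 x 10^-13 / 4)^(1/3) = 5.85 × 10^-5 M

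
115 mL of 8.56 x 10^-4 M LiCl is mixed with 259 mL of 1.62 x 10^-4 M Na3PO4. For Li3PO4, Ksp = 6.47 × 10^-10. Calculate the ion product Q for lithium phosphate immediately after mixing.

Total volume = 115 + 259 = 374 mL.
[Li^+] = 8.56 × 10^-4 × (115/374) = 2.632 × 10^-4 M
[PO4^3-] = 1.62 x 10^-4 × (259/374) = 1.122 × 10^-4 M
Li3PO4(s) ⇌ 3 Li^+(aq) + PO4^3-(aq), so Q = [Li^+]^3[PO4^3-]
Q = (2.632 × 10^-4)^3(1.122 × 10^-4) = 2.05 x 10^-15
Q < Ksp, so no precipitate of Li3PO4 forms.

Q = 2.05 × 10^-15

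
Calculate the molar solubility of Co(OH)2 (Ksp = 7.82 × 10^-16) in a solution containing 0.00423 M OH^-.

4.37 × 10^-11 M

Co(OH)2(s) ⇌ Co^2+ + 2 OH^-
Ksp = [Co^2+][OH^-]^2
If s mol/L dissolves here, [Co^2+] = s, [OH^-] = 0.00423 + 2s ≈ 0.00423 (common-ion effect: OH^- is already 0.00423 M).
Ksp ≈ s × (0.00423)^2
s = 4.37 × 10^-11 M
Check: 2s = 8.7 × 10^-11 ≪ 0.00423, so the approximation is valid.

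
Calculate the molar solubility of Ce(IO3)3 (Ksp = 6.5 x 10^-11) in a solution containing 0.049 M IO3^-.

5.5e-7 M

Ce(IO3)3(s) <=> Ce^3+(aq) + 3 IO3^-(aq)
Ksp = [Ce^3+][IO3^-]^3
Let s be the molar solubility in this solution. [Ce^3+] = s, [IO3^-] = 0.049 + 3s ≈ 0.049 (Ksp is small, so little additional dissolves).
Ksp ≈ s × (0.049)^3
s = 5.5 × 10^-7 M
Check: 3s = 1.7 × 10^-6 ≪ 0.049, so the approximation is valid.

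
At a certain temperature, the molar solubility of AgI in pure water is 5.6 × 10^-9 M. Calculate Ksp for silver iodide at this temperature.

AgI(s) ⇌ Ag^+ + I^-
Let s = molar solubility. Then [Ag^+] = s and [I^-] = s.
Ksp = [Ag^+][I^-]
Ksp = s^2
With s = 5.6 × 10^-9: Ksp = 3.1 × 10^-17

3.1e-17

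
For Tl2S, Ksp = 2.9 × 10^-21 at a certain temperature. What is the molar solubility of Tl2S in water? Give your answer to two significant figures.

Tl2S(s) ⇌ 2 Tl^+ + S^2-
Ksp = [Tl^+]^2[S^2-]
Let s = molar solubility. Then [Tl^+] = 2s and [S^2-] = s.
So Ksp = (2s)^2 × s = 4s^3
s = (2.9 × 10^-21 / 4)^(1/3) = 9.0 × 10^-8 M

s ≈ 9.0 x 10^-8 M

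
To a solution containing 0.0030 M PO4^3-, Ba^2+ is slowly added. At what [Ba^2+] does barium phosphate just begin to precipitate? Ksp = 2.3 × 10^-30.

Ba3(PO4)2(s) ⇌ 3 Ba^2+ + 2 PO4^3-
Ksp = [Ba^2+]^3[PO4^3-]^2
Precipitation begins when Q = Ksp. With [PO4^3-] = 0.0030 M:
2.3 × 10^-30 = (0.0030)^2 × [Ba^2+]^3
[Ba^2+] = (2.3 × 10^-30 / 9.00 × 10^-6)^(1/3) = 6.3 × 10^-9 M

[Ba^2+] = 6.3 × 10^-9 M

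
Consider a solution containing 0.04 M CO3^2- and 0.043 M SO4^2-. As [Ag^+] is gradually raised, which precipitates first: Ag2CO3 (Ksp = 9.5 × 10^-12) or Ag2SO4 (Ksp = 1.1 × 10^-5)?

Each salt begins to precipitate when Q = Ksp, i.e. when [Ag^+] reaches its threshold.
For Ag2CO3: 9.5 × 10^-12 = 0.04 × [Ag^+]^2  ⇒  [Ag^+] = 1.5 × 10^-5 M.
For Ag2SO4: 1.1 × 10^-5 = 0.043 × [Ag^+]^2  ⇒  [Ag^+] = 1.6 x 10^-2 M.
The salt with the lower threshold [Ag^+] precipitates first: Ag2CO3.

Ag2CO3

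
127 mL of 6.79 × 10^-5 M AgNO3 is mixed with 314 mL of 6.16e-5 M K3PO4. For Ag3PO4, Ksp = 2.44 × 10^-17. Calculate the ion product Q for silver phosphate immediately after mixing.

Total volume = 127 + 314 = 441 mL.
[Ag^+] = 6.79 x 10^-5 × (127/441) = 1.955 × 10^-5 M
[PO4^3-] = 6.16 × 10^-5 × (314/441) = 4.386 x 10^-5 M
Ag3PO4(s) ⇌ 3 Ag^+(aq) + PO4^3-(aq), so Q = [Ag^+]^3[PO4^3-]
Q = (1.955 × 10^-5)^3(4.386 × 10^-5) = 3.28 × 10^-19
Q < Ksp, so no precipitate of Ag3PO4 forms.

Q ≈ 3.28 × 10^-19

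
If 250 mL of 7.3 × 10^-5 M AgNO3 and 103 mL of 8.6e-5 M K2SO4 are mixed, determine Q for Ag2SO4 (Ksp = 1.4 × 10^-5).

6.7 × 10^-14

Total volume = 250 + 103 = 353 mL.
[Ag^+] = 7.3 × 10^-5 × (250/353) = 5.17 x 10^-5 M
[SO4^2-] = 8.6 × 10^-5 × (103/353) = 2.51 x 10^-5 M
Ag2SO4(s) ⇌ 2 Ag^+ + SO4^2-, so Q = [Ag^+]^2[SO4^2-]
Q = (5.17 × 10^-5)^2(2.51 × 10^-5) = 6.7 × 10^-14
Q < Ksp, so no precipitate of Ag2SO4 forms.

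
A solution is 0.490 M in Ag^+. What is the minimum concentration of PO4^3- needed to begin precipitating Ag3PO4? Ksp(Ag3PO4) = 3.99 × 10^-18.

[PO4^3-] ≈ 3.39e-17 M

Ag3PO4(s) ⇌ 3 Ag^+ + PO4^3-
Ksp = [Ag^+]^3[PO4^3-]
Precipitation begins when Q = Ksp. With [Ag^+] = 0.490 M:
3.99 × 10^-18 = (0.490)^3 × [PO4^3-]
[PO4^3-] = (3.99 × 10^-18 / 1.176 × 10^-1) = 3.39 × 10^-17 M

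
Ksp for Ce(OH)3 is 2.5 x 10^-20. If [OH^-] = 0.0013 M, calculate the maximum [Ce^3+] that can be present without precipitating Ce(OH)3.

[Ce^3+] ≈ 1.1 × 10^-11 M

Ce(OH)3(s) ⇌ Ce^3+ + 3 OH^-
Ksp = [Ce^3+][OH^-]^3
Precipitation begins when Q = Ksp. With [OH^-] = 0.0013 M:
2.5 x 10^-20 = (0.0013)^3 × [Ce^3+]
[Ce^3+] = (2.5 x 10^-20 / 2.20 x 10^-9) = 1.1 × 10^-11 M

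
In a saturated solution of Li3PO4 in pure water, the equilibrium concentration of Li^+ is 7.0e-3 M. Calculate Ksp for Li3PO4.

Ksp = 8.0 × 10^-10

Li3PO4(s) ⇌ 3 Li^+ + PO4^3-
Stoichiometry gives [PO4^3-] = (1/3)[Li^+] = 2.33 x 10^-3 M.
Ksp = [Li^+]^3[PO4^3-]
Ksp = (7.0 × 10^-3)^3 × 2.33 × 10^-3 = 8.0 × 10^-10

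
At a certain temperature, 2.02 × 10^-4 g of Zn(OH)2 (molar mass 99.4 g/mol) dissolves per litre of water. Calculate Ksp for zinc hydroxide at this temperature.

Molar solubility s = (2.02 x 10^-4 g/L) / (99.4 g/mol) = 2.032 × 10^-6 M.
Zn(OH)2(s) ⇌ Zn^2+ + 2 OH^-
For each mole of Zn(OH)2 that dissolves: [Zn^2+] = s, [OH^-] = 2s.
Ksp = [Zn^2+][OH^-]^2
Ksp = s(2s)^2 = 4s^3
With s = 2.032 × 10^-6: Ksp = 3.36 × 10^-17

Ksp ≈ 3.36 x 10^-17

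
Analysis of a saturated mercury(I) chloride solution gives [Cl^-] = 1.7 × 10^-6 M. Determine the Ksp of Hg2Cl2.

Ksp = 2.5 × 10^-18

Hg2Cl2(s) ⇌ Hg2^2+(aq) + 2 Cl^-(aq)
Stoichiometry gives [Hg2^2+] = (1/2)[Cl^-] = 8.50 x 10^-7 M.
Ksp = [Hg2^2+][Cl^-]^2
Ksp = 8.50 × 10^-7 × (1.7 × 10^-6)^2 = 2.5 × 10^-18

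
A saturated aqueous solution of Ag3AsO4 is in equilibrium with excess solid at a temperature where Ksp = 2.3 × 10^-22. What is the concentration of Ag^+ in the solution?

Ag3AsO4(s) ⇌ 3 Ag^+(aq) + AsO4^3-(aq)
Ksp = [Ag^+]^3[AsO4^3-]
If s mol/L of Ag3AsO4 dissolves, [Ag^+] = 3s and [AsO4^3-] = s.
So Ksp = (3s)^3 × s = 27s^4
s = (2.3 × 10^-22 / 27)^(1/4) = 1.71 × 10^-6 M
[Ag^+] = 3s = 5.1 x 10^-6 M

5.1 × 10^-6 M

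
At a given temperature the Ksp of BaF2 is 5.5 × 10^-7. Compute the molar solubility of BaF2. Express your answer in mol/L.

BaF2(s) ⇌ Ba^2+ + 2 F^-
Ksp = [Ba^2+][F^-]^2
Let s = molar solubility. Then [Ba^2+] = s and [F^-] = 2s.
Substituting: Ksp = s(2s)^2 = 4s^3
s^3 = 5.5 × 10^-7 / 4, so s = 5.2 × 10^-3 M

s ≈ 5.2 × 10^-3 M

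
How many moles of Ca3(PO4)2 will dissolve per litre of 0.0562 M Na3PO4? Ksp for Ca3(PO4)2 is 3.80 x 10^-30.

Ca3(PO4)2(s) <=> 3 Ca^2+ + 2 PO4^3-
Ksp = [Ca^2+]^3[PO4^3-]^2
If s mol/L dissolves here, [Ca^2+] = 3s, [PO4^3-] = 0.0562 + 2s ≈ 0.0562 (common-ion effect: PO4^3- is already 0.0562 M).
Ksp ≈ (3s)^3 × (0.0562)^2
s = 3.55 x 10^-10 M
Check: 2s = 7.1 x 10^-10 ≪ 0.0562, so the approximation is valid.

s = 3.55 × 10^-10 M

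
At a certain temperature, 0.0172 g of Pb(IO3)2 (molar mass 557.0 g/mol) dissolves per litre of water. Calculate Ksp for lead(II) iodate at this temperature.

Ksp = 1.18 × 10^-13

Molar solubility s = (1.72 × 10^-2 g/L) / (557.0 g/mol) = 3.088 × 10^-5 M.
Pb(IO3)2(s) ⇌ Pb^2+ + 2 IO3^-
Let s = molar solubility. Then [Pb^2+] = s and [IO3^-] = 2s.
Ksp = [Pb^2+][IO3^-]^2
Ksp = s(2s)^2 = 4s^3
With s = 3.088 x 10^-5: Ksp = 1.18 × 10^-13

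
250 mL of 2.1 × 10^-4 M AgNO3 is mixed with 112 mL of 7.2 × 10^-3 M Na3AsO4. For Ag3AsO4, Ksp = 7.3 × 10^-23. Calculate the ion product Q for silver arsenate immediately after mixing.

6.8 × 10^-15

Total volume = 250 + 112 = 362 mL.
[Ag^+] = 2.1 × 10^-4 × (250/362) = 1.45 x 10^-4 M
[AsO4^3-] = 7.2 × 10^-3 × (112/362) = 2.23 x 10^-3 M
Ag3AsO4(s) ⇌ 3 Ag^+(aq) + AsO4^3-(aq), so Q = [Ag^+]^3[AsO4^3-]
Q = (1.45 x 10^-4)^3(2.23 × 10^-3) = 6.8 × 10^-15
Q > Ksp, so Ag3AsO4 will precipitate.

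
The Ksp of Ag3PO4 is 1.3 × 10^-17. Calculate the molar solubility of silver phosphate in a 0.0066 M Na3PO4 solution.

s = 4.2 × 10^-6 M

Ag3PO4(s) <=> 3 Ag^+ + PO4^3-
Ksp = [Ag^+]^3[PO4^3-]
Let s be the molar solubility in this solution. [Ag^+] = 3s, [PO4^3-] = 0.0066 + s ≈ 0.0066 (Ksp is small, so little additional dissolves).
Ksp ≈ (3s)^3 × 0.0066
s = 4.2 × 10^-6 M
Check: s = 4.2 × 10^-6 ≪ 0.0066, so the approximation is valid.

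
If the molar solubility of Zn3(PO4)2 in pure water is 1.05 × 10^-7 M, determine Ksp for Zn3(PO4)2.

Ksp = 1.38e-33

Zn3(PO4)2(s) ⇌ 3 Zn^2+ + 2 PO4^3-
Let s = molar solubility. Then [Zn^2+] = 3s and [PO4^3-] = 2s.
Ksp = [Zn^2+]^3[PO4^3-]^2
Substituting: Ksp = (3s)^3(2s)^2 = 108s^5
With s = 1.05 × 10^-7: Ksp = 1.38 x 10^-33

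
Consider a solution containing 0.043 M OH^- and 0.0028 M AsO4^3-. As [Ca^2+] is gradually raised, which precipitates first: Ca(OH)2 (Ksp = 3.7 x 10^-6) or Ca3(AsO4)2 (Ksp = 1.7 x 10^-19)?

Each salt begins to precipitate when Q = Ksp, i.e. when [Ca^2+] reaches its threshold.
For Ca(OH)2: 3.7 x 10^-6 = (0.043)^2 × [Ca^2+]  ⇒  [Ca^2+] = 2.0 × 10^-3 M.
For Ca3(AsO4)2: 1.7 x 10^-19 = (0.0028)^2 × [Ca^2+]^3  ⇒  [Ca^2+] = 2.8 x 10^-5 M.
The salt with the lower threshold [Ca^2+] precipitates first: Ca3(AsO4)2.

Ca3(AsO4)2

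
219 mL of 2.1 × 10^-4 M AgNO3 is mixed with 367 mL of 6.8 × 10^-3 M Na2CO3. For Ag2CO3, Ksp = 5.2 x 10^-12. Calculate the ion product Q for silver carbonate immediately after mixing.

Q ≈ 2.6 × 10^-11

Total volume = 219 + 367 = 586 mL.
[Ag^+] = 2.1 x 10^-4 × (219/586) = 7.85 x 10^-5 M
[CO3^2-] = 6.8 × 10^-3 × (367/586) = 4.26 × 10^-3 M
Ag2CO3(s) ⇌ 2 Ag^+ + CO3^2-, so Q = [Ag^+]^2[CO3^2-]
Q = (7.85 x 10^-5)^2(4.26 × 10^-3) = 2.6 × 10^-11
Q > Ksp, so Ag2CO3 will precipitate.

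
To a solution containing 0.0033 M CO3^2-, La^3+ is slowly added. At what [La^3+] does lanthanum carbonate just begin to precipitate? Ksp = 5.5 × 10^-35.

[La^3+] = 3.9 x 10^-14 M

La2(CO3)3(s) ⇌ 2 La^3+(aq) + 3 CO3^2-(aq)
Ksp = [La^3+]^2[CO3^2-]^3
Precipitation begins when Q = Ksp. With [CO3^2-] = 0.0033 M:
5.5 × 10^-35 = (0.0033)^3 × [La^3+]^2
[La^3+] = (5.5 × 10^-35 / 3.59 × 10^-8)^(1/2) = 3.9 × 10^-14 M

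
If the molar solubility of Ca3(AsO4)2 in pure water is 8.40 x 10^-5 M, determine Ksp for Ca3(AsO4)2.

Ca3(AsO4)2(s) ⇌ 3 Ca^2+(aq) + 2 AsO4^3-(aq)
For each mole of Ca3(AsO4)2 that dissolves: [Ca^2+] = 3s, [AsO4^3-] = 2s.
Ksp = [Ca^2+]^3[AsO4^3-]^2
Ksp = (3s)^3(2s)^2 = 108s^5
With s = 8.40 × 10^-5: Ksp = 4.52 × 10^-19

Ksp = 4.52 x 10^-19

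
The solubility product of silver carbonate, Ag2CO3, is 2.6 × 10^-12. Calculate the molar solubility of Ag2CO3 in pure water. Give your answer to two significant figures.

Ag2CO3(s) ⇌ 2 Ag^+ + CO3^2-
Ksp = [Ag^+]^2[CO3^2-]
For each mole of Ag2CO3 that dissolves: [Ag^+] = 2s, [CO3^2-] = s.
Substituting: Ksp = (2s)^2s = 4s^3
s^3 = 2.6 × 10^-12 / 4, so s = 8.7 × 10^-5 M

s ≈ 8.7e-5 M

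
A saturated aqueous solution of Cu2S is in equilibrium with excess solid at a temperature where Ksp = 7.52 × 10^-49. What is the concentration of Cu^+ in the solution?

Cu2S(s) ⇌ 2 Cu^+ + S^2-
Ksp = [Cu^+]^2[S^2-]
If s mol/L of Cu2S dissolves, [Cu^+] = 2s and [S^2-] = s.
Ksp = (2s)^2s = 4s^3
s = (7.52 × 10^-49 / 4)^(1/3) = 5.729 × 10^-17 M
[Cu^+] = 2s = 1.15 × 10^-16 M

[Cu^+] ≈ 1.15 × 10^-16 M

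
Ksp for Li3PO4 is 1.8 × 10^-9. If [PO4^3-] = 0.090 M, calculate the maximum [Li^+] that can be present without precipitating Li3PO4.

Li3PO4(s) <=> 3 Li^+(aq) + PO4^3-(aq)
Ksp = [Li^+]^3[PO4^3-]
Precipitation begins when Q = Ksp. With [PO4^3-] = 0.090 M:
1.8 × 10^-9 = (0.090) × [Li^+]^3
[Li^+] = (1.8 × 10^-9 / 9.0 × 10^-2)^(1/3) = 2.7 x 10^-3 M

[Li^+] = 2.7 × 10^-3 M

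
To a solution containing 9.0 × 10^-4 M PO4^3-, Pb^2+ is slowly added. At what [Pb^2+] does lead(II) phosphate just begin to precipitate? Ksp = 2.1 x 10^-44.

Pb3(PO4)2(s) <=> 3 Pb^2+(aq) + 2 PO4^3-(aq)
Ksp = [Pb^2+]^3[PO4^3-]^2
Precipitation begins when Q = Ksp. With [PO4^3-] = 9.0 × 10^-4 M:
2.1 x 10^-44 = (9.0 × 10^-4)^2 × [Pb^2+]^3
[Pb^2+] = (2.1 x 10^-44 / 8.10 x 10^-7)^(1/3) = 3.0 x 10^-13 M

[Pb^2+] = 3.0 x 10^-13 M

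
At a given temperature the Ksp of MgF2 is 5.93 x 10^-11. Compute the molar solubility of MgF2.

2.46 x 10^-4 M

MgF2(s) <=> Mg^2+(aq) + 2 F^-(aq)
Ksp = [Mg^2+][F^-]^2
If s mol/L of MgF2 dissolves, [Mg^2+] = s and [F^-] = 2s.
Ksp = s(2s)^2 = 4s^3
Solving, s = (5.93 x 10^-11/4)^(1/3) = 2.46 × 10^-4 M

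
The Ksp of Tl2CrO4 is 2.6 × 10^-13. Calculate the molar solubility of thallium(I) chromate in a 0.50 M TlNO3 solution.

s ≈ 1.0 × 10^-12 M

Tl2CrO4(s) ⇌ 2 Tl^+(aq) + CrO4^2-(aq)
Ksp = [Tl^+]^2[CrO4^2-]
Let s be the molar solubility in this solution. [Tl^+] = 0.50 + 2s ≈ 0.50, [CrO4^2-] = s (since Tl^+ from TlNO3 dominates).
Ksp ≈ (0.50)^2 × s
s = 1.0 × 10^-12 M
Check: 2s = 2.1 × 10^-12 ≪ 0.50, so the approximation is valid.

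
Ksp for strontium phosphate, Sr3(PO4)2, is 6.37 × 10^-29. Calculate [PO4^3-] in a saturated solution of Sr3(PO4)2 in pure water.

1.80 × 10^-6 M

Sr3(PO4)2(s) ⇌ 3 Sr^2+ + 2 PO4^3-
Ksp = [Sr^2+]^3[PO4^3-]^2
Let s = molar solubility. Then [Sr^2+] = 3s and [PO4^3-] = 2s.
Substituting: Ksp = (3s)^3(2s)^2 = 108s^5
s = (6.37 × 10^-29 / 108)^(1/5) = 8.998 × 10^-7 M
[PO4^3-] = 2s = 1.80 x 10^-6 M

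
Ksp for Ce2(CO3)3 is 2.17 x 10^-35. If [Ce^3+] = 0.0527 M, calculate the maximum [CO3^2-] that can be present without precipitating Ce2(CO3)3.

[CO3^2-] = 1.98e-11 M

Ce2(CO3)3(s) ⇌ 2 Ce^3+(aq) + 3 CO3^2-(aq)
Ksp = [Ce^3+]^2[CO3^2-]^3
Precipitation begins when Q = Ksp. With [Ce^3+] = 0.0527 M:
2.17 x 10^-35 = (0.0527)^2 × [CO3^2-]^3
[CO3^2-] = (2.17 x 10^-35 / 2.777 × 10^-3)^(1/3) = 1.98 × 10^-11 M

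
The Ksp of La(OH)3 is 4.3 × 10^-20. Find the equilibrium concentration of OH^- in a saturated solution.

[OH^-] = 1.9 × 10^-5 M

La(OH)3(s) ⇌ La^3+(aq) + 3 OH^-(aq)
Ksp = [La^3+][OH^-]^3
If s mol/L of La(OH)3 dissolves, [La^3+] = s and [OH^-] = 3s.
So Ksp = s × (3s)^3 = 27s^4
s = (4.3 × 10^-20 / 27)^(1/4) = 6.32 × 10^-6 M
[OH^-] = 3s = 1.9 × 10^-5 M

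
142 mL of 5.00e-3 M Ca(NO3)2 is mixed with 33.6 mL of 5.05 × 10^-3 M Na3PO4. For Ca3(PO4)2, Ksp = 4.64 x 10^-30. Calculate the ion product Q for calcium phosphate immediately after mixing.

Q ≈ 6.17e-14

Total volume = 142 + 33.6 = 175.6 mL.
[Ca^2+] = 5.00 x 10^-3 × (142/175.6) = 4.043 x 10^-3 M
[PO4^3-] = 5.05 x 10^-3 × (33.6/175.6) = 9.663 x 10^-4 M
Ca3(PO4)2(s) <=> 3 Ca^2+ + 2 PO4^3-, so Q = [Ca^2+]^3[PO4^3-]^2
Q = (4.043 × 10^-3)^3(9.663 × 10^-4)^2 = 6.17 x 10^-14
Q > Ksp, so Ca3(PO4)2 will precipitate.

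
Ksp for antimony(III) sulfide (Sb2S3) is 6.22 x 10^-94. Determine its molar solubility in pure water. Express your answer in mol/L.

s = 8.96e-20 M

Sb2S3(s) ⇌ 2 Sb^3+ + 3 S^2-
Ksp = [Sb^3+]^2[S^2-]^3
Let s = molar solubility. Then [Sb^3+] = 2s and [S^2-] = 3s.
Ksp = (2s)^2(3s)^3 = 108s^5
s = (6.22 x 10^-94 / 108)^(1/5) = 8.96 × 10^-20 M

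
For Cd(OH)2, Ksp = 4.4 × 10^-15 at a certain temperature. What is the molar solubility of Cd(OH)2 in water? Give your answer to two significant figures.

1.0 × 10^-5 M

Cd(OH)2(s) <=> Cd^2+(aq) + 2 OH^-(aq)
Ksp = [Cd^2+][OH^-]^2
If s mol/L of Cd(OH)2 dissolves, [Cd^2+] = s and [OH^-] = 2s.
Substituting: Ksp = s(2s)^2 = 4s^3
Solving, s = (4.4 × 10^-15/4)^(1/3) = 1.0 x 10^-5 M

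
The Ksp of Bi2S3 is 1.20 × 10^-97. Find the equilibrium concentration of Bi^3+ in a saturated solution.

[Bi^3+] ≈ 3.24 × 10^-20 M

Bi2S3(s) ⇌ 2 Bi^3+(aq) + 3 S^2-(aq)
Ksp = [Bi^3+]^2[S^2-]^3
For each mole of Bi2S3 that dissolves: [Bi^3+] = 2s, [S^2-] = 3s.
Ksp = (2s)^2(3s)^3 = 108s^5
Solving, s = (1.20 × 10^-97/108)^(1/5) = 1.619 × 10^-20 M
[Bi^3+] = 2s = 3.24 x 10^-20 M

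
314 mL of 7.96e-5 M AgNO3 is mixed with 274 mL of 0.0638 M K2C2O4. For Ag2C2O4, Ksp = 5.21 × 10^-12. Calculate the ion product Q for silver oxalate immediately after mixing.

Q = 5.37e-11

Total volume = 314 + 274 = 588 mL.
[Ag^+] = 7.96 x 10^-5 × (314/588) = 4.251 × 10^-5 M
[C2O4^2-] = 6.38 x 10^-2 × (274/588) = 2.973 × 10^-2 M
Ag2C2O4(s) ⇌ 2 Ag^+ + C2O4^2-, so Q = [Ag^+]^2[C2O4^2-]
Q = (4.251 x 10^-5)^2(2.973 × 10^-2) = 5.37 × 10^-11
Q > Ksp, so Ag2C2O4 will precipitate.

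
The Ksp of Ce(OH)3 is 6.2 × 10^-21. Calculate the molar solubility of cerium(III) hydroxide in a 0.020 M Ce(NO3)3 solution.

Ce(OH)3(s) <=> Ce^3+ + 3 OH^-
Ksp = [Ce^3+][OH^-]^3
Let s = moles of Ce(OH)3 that dissolve per litre. [Ce^3+] = 0.020 + s ≈ 0.020, [OH^-] = 3s (common-ion effect: Ce^3+ is already 0.020 M).
Ksp ≈ 0.020 × (3s)^3
s = 2.3 x 10^-7 M
Check: s = 2.3 × 10^-7 ≪ 0.020, so the approximation is valid.

2.3e-7 M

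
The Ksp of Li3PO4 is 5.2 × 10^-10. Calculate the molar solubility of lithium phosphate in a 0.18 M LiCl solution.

Li3PO4(s) <=> 3 Li^+(aq) + PO4^3-(aq)
Ksp = [Li^+]^3[PO4^3-]
Let s = moles of Li3PO4 that dissolve per litre. [Li^+] = 0.18 + 3s ≈ 0.18, [PO4^3-] = s (Ksp is small, so little additional dissolves).
Ksp ≈ (0.18)^3 × s
s = 8.9 × 10^-8 M
Check: 3s = 2.7 x 10^-7 ≪ 0.18, so the approximation is valid.

8.9 × 10^-8 M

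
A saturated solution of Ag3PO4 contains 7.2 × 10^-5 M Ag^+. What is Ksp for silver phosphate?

Ag3PO4(s) ⇌ 3 Ag^+(aq) + PO4^3-(aq)
Stoichiometry gives [PO4^3-] = (1/3)[Ag^+] = 2.40 × 10^-5 M.
Ksp = [Ag^+]^3[PO4^3-]
Ksp = (7.2 × 10^-5)^3 × 2.40 × 10^-5 = 9.0 × 10^-18

Ksp = 9.0 × 10^-18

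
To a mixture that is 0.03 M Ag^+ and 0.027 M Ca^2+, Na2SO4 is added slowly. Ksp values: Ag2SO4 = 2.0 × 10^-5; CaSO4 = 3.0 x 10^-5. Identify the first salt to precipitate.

Precipitation of each salt starts when its ion product equals its Ksp.
For Ag2SO4: 2.0 × 10^-5 = (0.03)^2 × [SO4^2-]  ⇒  [SO4^2-] = 2.2 × 10^-2 M.
For CaSO4: 3.0 x 10^-5 = 0.027 × [SO4^2-]  ⇒  [SO4^2-] = 1.1 × 10^-3 M.
The salt with the lower threshold [SO4^2-] precipitates first: CaSO4.

CaSO4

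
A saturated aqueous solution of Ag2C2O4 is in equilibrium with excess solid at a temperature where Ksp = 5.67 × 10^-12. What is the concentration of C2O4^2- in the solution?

[C2O4^2-] ≈ 1.12 × 10^-4 M

Ag2C2O4(s) <=> 2 Ag^+(aq) + C2O4^2-(aq)
Ksp = [Ag^+]^2[C2O4^2-]
If s mol/L of Ag2C2O4 dissolves, [Ag^+] = 2s and [C2O4^2-] = s.
Substituting: Ksp = (2s)^2s = 4s^3
Solving, s = (5.67 × 10^-12/4)^(1/3) = 1.123 x 10^-4 M
[C2O4^2-] = s = 1.12 × 10^-4 M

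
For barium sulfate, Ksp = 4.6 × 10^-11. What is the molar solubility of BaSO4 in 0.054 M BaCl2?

BaSO4(s) ⇌ Ba^2+(aq) + SO4^2-(aq)
Ksp = [Ba^2+][SO4^2-]
Let s = moles of BaSO4 that dissolve per litre. [Ba^2+] = 0.054 + s ≈ 0.054, [SO4^2-] = s (Ksp is small, so little additional dissolves).
Ksp ≈ 0.054 × s
s = 8.5 × 10^-10 M
Check: s = 8.5 × 10^-10 ≪ 0.054, so the approximation is valid.

s = 8.5 × 10^-10 M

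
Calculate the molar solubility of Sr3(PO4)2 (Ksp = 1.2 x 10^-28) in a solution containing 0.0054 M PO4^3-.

s ≈ 5.3 × 10^-9 M

Sr3(PO4)2(s) ⇌ 3 Sr^2+ + 2 PO4^3-
Ksp = [Sr^2+]^3[PO4^3-]^2
If s mol/L dissolves here, [Sr^2+] = 3s, [PO4^3-] = 0.0054 + 2s ≈ 0.0054 (Ksp is small, so little additional dissolves).
Ksp ≈ (3s)^3 × (0.0054)^2
s = 5.3 × 10^-9 M
Check: 2s = 1.1 x 10^-8 ≪ 0.0054, so the approximation is valid.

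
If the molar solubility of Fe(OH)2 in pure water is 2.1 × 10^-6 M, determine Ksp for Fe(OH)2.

Ksp = 3.7 × 10^-17

Fe(OH)2(s) <=> Fe^2+ + 2 OH^-
For each mole of Fe(OH)2 that dissolves: [Fe^2+] = s, [OH^-] = 2s.
Ksp = [Fe^2+][OH^-]^2
Ksp = s(2s)^2 = 4s^3
With s = 2.1 x 10^-6: Ksp = 3.7 x 10^-17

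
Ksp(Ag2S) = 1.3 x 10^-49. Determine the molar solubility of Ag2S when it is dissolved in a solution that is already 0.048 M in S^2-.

Ag2S(s) ⇌ 2 Ag^+ + S^2-
Ksp = [Ag^+]^2[S^2-]
Let s be the molar solubility in this solution. [Ag^+] = 2s, [S^2-] = 0.048 + s ≈ 0.048 (Ksp is small, so little additional dissolves).
Ksp ≈ (2s)^2 × 0.048
s = 8.2 × 10^-25 M
Check: s = 8.2 × 10^-25 ≪ 0.048, so the approximation is valid.

s = 8.2 × 10^-25 M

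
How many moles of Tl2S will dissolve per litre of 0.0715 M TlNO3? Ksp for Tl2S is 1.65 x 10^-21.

s = 3.23 x 10^-19 M

Tl2S(s) <=> 2 Tl^+ + S^2-
Ksp = [Tl^+]^2[S^2-]
If s mol/L dissolves here, [Tl^+] = 0.0715 + 2s ≈ 0.0715, [S^2-] = s (since Tl^+ from TlNO3 dominates).
Ksp ≈ (0.0715)^2 × s
s = 3.23 × 10^-19 M
Check: 2s = 6.5 × 10^-19 ≪ 0.0715, so the approximation is valid.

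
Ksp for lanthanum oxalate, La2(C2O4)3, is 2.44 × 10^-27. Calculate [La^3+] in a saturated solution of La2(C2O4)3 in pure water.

La2(C2O4)3(s) ⇌ 2 La^3+(aq) + 3 C2O4^2-(aq)
Ksp = [La^3+]^2[C2O4^2-]^3
If s mol/L of La2(C2O4)3 dissolves, [La^3+] = 2s and [C2O4^2-] = 3s.
Ksp = (2s)^2(3s)^3 = 108s^5
Solving, s = (2.44 × 10^-27/108)^(1/5) = 1.865 × 10^-6 M
[La^3+] = 2s = 3.73 × 10^-6 M

3.73 × 10^-6 M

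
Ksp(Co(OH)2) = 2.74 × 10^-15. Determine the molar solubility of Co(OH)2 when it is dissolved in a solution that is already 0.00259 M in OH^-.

4.08 × 10^-10 M

Co(OH)2(s) <=> Co^2+(aq) + 2 OH^-(aq)
Ksp = [Co^2+][OH^-]^2
If s mol/L dissolves here, [Co^2+] = s, [OH^-] = 0.00259 + 2s ≈ 0.00259 (Ksp is small, so little additional dissolves).
Ksp ≈ s × (0.00259)^2
s = 4.08 × 10^-10 M
Check: 2s = 8.2 x 10^-10 ≪ 0.00259, so the approximation is valid.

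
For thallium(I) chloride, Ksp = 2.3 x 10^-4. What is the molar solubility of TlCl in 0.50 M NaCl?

TlCl(s) ⇌ Tl^+(aq) + Cl^-(aq)
Ksp = [Tl^+][Cl^-]
If s mol/L dissolves here, [Tl^+] = s, [Cl^-] = 0.50 + s ≈ 0.50 (Ksp is small, so little additional dissolves).
Ksp ≈ s × 0.50
s = 4.6 x 10^-4 M
Check: s = 4.6 × 10^-4 ≪ 0.50, so the approximation is valid.

s = 4.6 × 10^-4 M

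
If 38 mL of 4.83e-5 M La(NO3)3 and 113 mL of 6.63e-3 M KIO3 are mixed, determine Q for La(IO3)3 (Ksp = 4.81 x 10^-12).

1.48e-12

Total volume = 38 + 113 = 151 mL.
[La^3+] = 4.83 x 10^-5 × (38/151) = 1.215 × 10^-5 M
[IO3^-] = 6.63 x 10^-3 × (113/151) = 4.962 × 10^-3 M
La(IO3)3(s) <=> La^3+(aq) + 3 IO3^-(aq), so Q = [La^3+][IO3^-]^3
Q = (1.215 × 10^-5)(4.962 × 10^-3)^3 = 1.48 × 10^-12
Q < Ksp, so no precipitate of La(IO3)3 forms.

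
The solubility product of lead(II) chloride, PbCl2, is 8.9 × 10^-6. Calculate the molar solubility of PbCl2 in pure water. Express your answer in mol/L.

s = 1.3 × 10^-2 M

PbCl2(s) <=> Pb^2+(aq) + 2 Cl^-(aq)
Ksp = [Pb^2+][Cl^-]^2
Let s = molar solubility. Then [Pb^2+] = s and [Cl^-] = 2s.
Substituting: Ksp = s(2s)^2 = 4s^3
s = (8.9 × 10^-6 / 4)^(1/3) = 1.3 x 10^-2 M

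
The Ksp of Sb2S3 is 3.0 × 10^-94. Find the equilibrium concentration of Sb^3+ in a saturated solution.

[Sb^3+] ≈ 1.5e-19 M

Sb2S3(s) ⇌ 2 Sb^3+ + 3 S^2-
Ksp = [Sb^3+]^2[S^2-]^3
With molar solubility s: [Sb^3+] = 2s, [S^2-] = 3s.
So Ksp = (2s)^2 × (3s)^3 = 108s^5
s = (3.0 × 10^-94 / 108)^(1/5) = 7.74 × 10^-20 M
[Sb^3+] = 2s = 1.5 × 10^-19 M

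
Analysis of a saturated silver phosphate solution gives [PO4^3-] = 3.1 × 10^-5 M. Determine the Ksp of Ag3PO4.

Ag3PO4(s) <=> 3 Ag^+ + PO4^3-
Stoichiometry gives [Ag^+] = (3/1)[PO4^3-] = 9.30 x 10^-5 M.
Ksp = [Ag^+]^3[PO4^3-]
Ksp = (9.30 × 10^-5)^3 × 3.1 × 10^-5 = 2.5 × 10^-17

Ksp ≈ 2.5 × 10^-17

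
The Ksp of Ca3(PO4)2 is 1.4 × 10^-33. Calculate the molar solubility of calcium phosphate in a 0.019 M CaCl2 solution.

Ca3(PO4)2(s) <=> 3 Ca^2+ + 2 PO4^3-
Ksp = [Ca^2+]^3[PO4^3-]^2
Let s be the molar solubility in this solution. [Ca^2+] = 0.019 + 3s ≈ 0.019, [PO4^3-] = 2s (Ksp is small, so little additional dissolves).
Ksp ≈ (0.019)^3 × (2s)^2
s = 7.1 × 10^-15 M
Check: 3s = 2.1 x 10^-14 ≪ 0.019, so the approximation is valid.

s ≈ 7.1 × 10^-15 M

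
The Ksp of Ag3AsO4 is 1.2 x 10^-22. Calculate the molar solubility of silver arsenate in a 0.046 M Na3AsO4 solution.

Ag3AsO4(s) ⇌ 3 Ag^+ + AsO4^3-
Ksp = [Ag^+]^3[AsO4^3-]
Let s = moles of Ag3AsO4 that dissolve per litre. [Ag^+] = 3s, [AsO4^3-] = 0.046 + s ≈ 0.046 (common-ion effect: AsO4^3- is already 0.046 M).
Ksp ≈ (3s)^3 × 0.046
s = 4.6 x 10^-8 M
Check: s = 4.6 x 10^-8 ≪ 0.046, so the approximation is valid.

s ≈ 4.6e-8 M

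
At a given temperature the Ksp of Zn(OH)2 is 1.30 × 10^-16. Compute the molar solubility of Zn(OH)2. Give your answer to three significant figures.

s ≈ 3.19e-6 M

Zn(OH)2(s) ⇌ Zn^2+ + 2 OH^-
Ksp = [Zn^2+][OH^-]^2
With molar solubility s: [Zn^2+] = s, [OH^-] = 2s.
Substituting: Ksp = s(2s)^2 = 4s^3
s = (1.30 × 10^-16 / 4)^(1/3) = 3.19 × 10^-6 M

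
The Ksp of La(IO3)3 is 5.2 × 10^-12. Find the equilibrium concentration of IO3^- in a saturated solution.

2.0 × 10^-3 M

La(IO3)3(s) <=> La^3+ + 3 IO3^-
Ksp = [La^3+][IO3^-]^3
Let s = molar solubility. Then [La^3+] = s and [IO3^-] = 3s.
Ksp = s(3s)^3 = 27s^4
s^4 = 5.2 × 10^-12 / 27, so s = 6.62 × 10^-4 M
[IO3^-] = 3s = 2.0 × 10^-3 M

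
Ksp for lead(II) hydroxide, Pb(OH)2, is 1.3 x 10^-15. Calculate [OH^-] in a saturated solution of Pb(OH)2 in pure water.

[OH^-] = 1.4e-5 M

Pb(OH)2(s) ⇌ Pb^2+ + 2 OH^-
Ksp = [Pb^2+][OH^-]^2
With molar solubility s: [Pb^2+] = s, [OH^-] = 2s.
Ksp = s(2s)^2 = 4s^3
s^3 = 1.3 x 10^-15 / 4, so s = 6.88 x 10^-6 M
[OH^-] = 2s = 1.4 x 10^-5 M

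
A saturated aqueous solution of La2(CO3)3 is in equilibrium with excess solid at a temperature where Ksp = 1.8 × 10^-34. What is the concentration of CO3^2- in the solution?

[CO3^2-] = 2.1e-7 M

La2(CO3)3(s) <=> 2 La^3+(aq) + 3 CO3^2-(aq)
Ksp = [La^3+]^2[CO3^2-]^3
If s mol/L of La2(CO3)3 dissolves, [La^3+] = 2s and [CO3^2-] = 3s.
Ksp = (2s)^2(3s)^3 = 108s^5
s^5 = 1.8 × 10^-34 / 108, so s = 6.99 x 10^-8 M
[CO3^2-] = 3s = 2.1 × 10^-7 M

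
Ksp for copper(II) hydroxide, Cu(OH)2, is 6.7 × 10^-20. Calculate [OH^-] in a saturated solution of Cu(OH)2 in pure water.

[OH^-] ≈ 5.1e-7 M

Cu(OH)2(s) ⇌ Cu^2+(aq) + 2 OH^-(aq)
Ksp = [Cu^2+][OH^-]^2
If s mol/L of Cu(OH)2 dissolves, [Cu^2+] = s and [OH^-] = 2s.
Substituting: Ksp = s(2s)^2 = 4s^3
Solving, s = (6.7 × 10^-20/4)^(1/3) = 2.56 x 10^-7 M
[OH^-] = 2s = 5.1 × 10^-7 M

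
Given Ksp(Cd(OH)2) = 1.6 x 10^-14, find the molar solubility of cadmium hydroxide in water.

Cd(OH)2(s) ⇌ Cd^2+(aq) + 2 OH^-(aq)
Ksp = [Cd^2+][OH^-]^2
Let s = molar solubility. Then [Cd^2+] = s and [OH^-] = 2s.
So Ksp = s × (2s)^2 = 4s^3
Solving, s = (1.6 x 10^-14/4)^(1/3) = 1.6 x 10^-5 M

s = 1.6 × 10^-5 M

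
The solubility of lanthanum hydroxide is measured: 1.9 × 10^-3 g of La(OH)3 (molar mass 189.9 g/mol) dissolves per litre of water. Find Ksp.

Molar solubility s = (1.9 × 10^-3 g/L) / (189.9 g/mol) = 1.00 × 10^-5 M.
La(OH)3(s) <=> La^3+ + 3 OH^-
Let s = molar solubility. Then [La^3+] = s and [OH^-] = 3s.
Ksp = [La^3+][OH^-]^3
So Ksp = s × (3s)^3 = 27s^4
Ksp = 27 × (1.00 x 10^-5)^4 = 2.7 × 10^-19

Ksp ≈ 2.7 x 10^-19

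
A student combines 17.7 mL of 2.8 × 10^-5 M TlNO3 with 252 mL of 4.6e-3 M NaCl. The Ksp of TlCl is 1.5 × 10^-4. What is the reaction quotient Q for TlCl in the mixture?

Total volume = 17.7 + 252 = 269.7 mL.
[Tl^+] = 2.8 × 10^-5 × (17.7/269.7) = 1.84 x 10^-6 M
[Cl^-] = 4.6 × 10^-3 × (252/269.7) = 4.30 × 10^-3 M
TlCl(s) ⇌ Tl^+(aq) + Cl^-(aq), so Q = [Tl^+][Cl^-]
Q = (1.84 × 10^-6)(4.30 x 10^-3) = 7.9 × 10^-9
Q < Ksp, so no precipitate of TlCl forms.

7.9 x 10^-9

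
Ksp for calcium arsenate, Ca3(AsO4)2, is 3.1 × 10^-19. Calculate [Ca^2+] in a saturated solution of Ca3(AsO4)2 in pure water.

[Ca^2+] = 2.3e-4 M

Ca3(AsO4)2(s) <=> 3 Ca^2+(aq) + 2 AsO4^3-(aq)
Ksp = [Ca^2+]^3[AsO4^3-]^2
Let s = molar solubility. Then [Ca^2+] = 3s and [AsO4^3-] = 2s.
Substituting: Ksp = (3s)^3(2s)^2 = 108s^5
Solving, s = (3.1 × 10^-19/108)^(1/5) = 7.79 × 10^-5 M
[Ca^2+] = 3s = 2.3 × 10^-4 M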